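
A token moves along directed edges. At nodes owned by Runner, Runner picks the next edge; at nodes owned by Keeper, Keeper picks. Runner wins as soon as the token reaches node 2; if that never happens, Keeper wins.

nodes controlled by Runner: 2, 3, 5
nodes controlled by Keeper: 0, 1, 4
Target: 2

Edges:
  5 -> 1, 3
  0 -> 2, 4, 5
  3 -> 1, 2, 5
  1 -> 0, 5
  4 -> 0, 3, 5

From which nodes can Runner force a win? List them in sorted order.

2, 3, 5

A0 = {2}
A1: add {3} — 3 (Runner) has 3→2.
A2: add {5} — 5 (Runner) has 5→3.
A3 = A2; e.g. 0 (Keeper) can still go to 4. Fixed point.
Runner's winning region = {2, 3, 5}.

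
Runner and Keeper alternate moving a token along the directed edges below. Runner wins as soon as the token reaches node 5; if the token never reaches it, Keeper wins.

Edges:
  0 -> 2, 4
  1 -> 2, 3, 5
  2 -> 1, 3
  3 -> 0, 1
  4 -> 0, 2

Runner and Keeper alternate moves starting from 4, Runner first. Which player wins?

Track states (vertex, player-to-move).
A0 = {(5,Runner), (5,Keeper)}
A1: add {(1,Runner)}.
A2 = A1; e.g. (0,Runner) stays out. (4,Runner) never enters ⇒ Keeper avoids the target.

Keeper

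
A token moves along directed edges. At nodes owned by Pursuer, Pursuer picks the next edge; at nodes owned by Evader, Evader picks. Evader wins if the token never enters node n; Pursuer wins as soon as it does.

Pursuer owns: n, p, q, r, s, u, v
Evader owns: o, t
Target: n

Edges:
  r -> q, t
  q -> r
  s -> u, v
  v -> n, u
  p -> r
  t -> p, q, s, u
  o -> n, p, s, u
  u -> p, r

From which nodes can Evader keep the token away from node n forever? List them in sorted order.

A0 = {n}
A1: add {v} — v (Pursuer) has v→n.
A2: add {s} — s (Pursuer) has s→v.
A3 = A2; e.g. o (Evader) can still go to p. Fixed point.
Pursuer's attractor = {n, s, v}; Evader avoids the target exactly from the complement.

o, p, q, r, t, u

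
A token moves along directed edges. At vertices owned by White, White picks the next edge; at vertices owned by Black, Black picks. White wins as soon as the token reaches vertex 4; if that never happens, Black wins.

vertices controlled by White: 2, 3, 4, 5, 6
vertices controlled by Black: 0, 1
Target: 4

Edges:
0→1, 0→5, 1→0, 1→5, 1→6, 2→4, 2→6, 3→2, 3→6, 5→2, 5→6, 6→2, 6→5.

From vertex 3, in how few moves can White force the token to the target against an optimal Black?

2

A0 = {4}
A1: add {2} — 2 (White) has 2→4.
A2: add {3, 5, 6} — 3 (White) has 3→2; 5 (White) has 5→2; 6 (White) has 6→2.
A3 = A2; e.g. 0 (Black) can still go to 1. Fixed point.
3 enters the attractor at level 2, so White can force the target in 2 moves from there.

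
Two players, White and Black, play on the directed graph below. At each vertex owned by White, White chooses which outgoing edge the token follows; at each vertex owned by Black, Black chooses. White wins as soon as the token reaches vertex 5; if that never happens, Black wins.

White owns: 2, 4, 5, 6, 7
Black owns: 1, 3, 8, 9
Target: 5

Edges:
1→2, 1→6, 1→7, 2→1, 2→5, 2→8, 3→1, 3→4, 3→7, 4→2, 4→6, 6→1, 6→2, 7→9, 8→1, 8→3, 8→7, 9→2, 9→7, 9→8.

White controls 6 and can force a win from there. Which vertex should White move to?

2

A0 = {5}
A1: add {2} — 2 (White) has 2→5.
A2: add {4, 6} — 4 (White) has 4→2; 6 (White) has 6→2.
A3 = A2; e.g. 1 (Black) can still go to 7. Fixed point.
From 6, successor 2 is in the attractor (rank 1); the other successor 1 is not.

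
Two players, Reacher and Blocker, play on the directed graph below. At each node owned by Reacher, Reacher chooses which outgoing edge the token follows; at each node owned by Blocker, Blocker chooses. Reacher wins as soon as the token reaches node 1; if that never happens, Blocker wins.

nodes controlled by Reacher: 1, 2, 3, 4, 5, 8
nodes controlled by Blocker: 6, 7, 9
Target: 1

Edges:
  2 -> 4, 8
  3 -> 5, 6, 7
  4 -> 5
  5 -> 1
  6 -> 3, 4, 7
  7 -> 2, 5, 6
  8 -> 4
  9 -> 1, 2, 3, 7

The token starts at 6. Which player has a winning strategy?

Blocker

A0 = {1}
A1: add {5} — 5 (Reacher) has 5→1.
A2: add {3, 4} — 3 (Reacher) has 3→5; 4 (Reacher) has 4→5.
A3: add {2, 8} — 2 (Reacher) has 2→4; 8 (Reacher) has 8→4.
A4 = A3; e.g. 6 (Blocker) can still go to 7. Fixed point.
6 never enters the attractor, so Blocker can avoid the target forever.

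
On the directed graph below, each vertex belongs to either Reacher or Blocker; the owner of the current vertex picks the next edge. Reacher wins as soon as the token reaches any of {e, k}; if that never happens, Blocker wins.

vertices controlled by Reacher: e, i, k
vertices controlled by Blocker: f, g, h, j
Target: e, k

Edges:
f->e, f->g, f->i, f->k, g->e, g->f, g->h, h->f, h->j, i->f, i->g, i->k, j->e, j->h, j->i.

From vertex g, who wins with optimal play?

Blocker

A0 = {e, k}
A1: add {i} — i (Reacher) has i→k.
A2 = A1; e.g. f (Blocker) can still go to g. Fixed point.
g never enters the attractor, so Blocker can avoid the target forever.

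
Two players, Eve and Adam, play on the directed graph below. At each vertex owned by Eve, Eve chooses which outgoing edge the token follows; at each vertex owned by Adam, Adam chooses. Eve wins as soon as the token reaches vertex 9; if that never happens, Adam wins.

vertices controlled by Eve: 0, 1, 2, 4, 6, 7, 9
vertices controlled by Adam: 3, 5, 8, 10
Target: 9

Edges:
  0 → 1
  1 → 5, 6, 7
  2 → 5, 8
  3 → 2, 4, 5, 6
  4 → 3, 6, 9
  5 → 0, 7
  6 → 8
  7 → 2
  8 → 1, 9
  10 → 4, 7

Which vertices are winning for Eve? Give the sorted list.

4, 9

A0 = {9}
A1: add {4} — 4 (Eve) has 4→9.
A2 = A1; e.g. 0 (Eve) has no edge into A1. Fixed point.
Eve's winning region = {4, 9}.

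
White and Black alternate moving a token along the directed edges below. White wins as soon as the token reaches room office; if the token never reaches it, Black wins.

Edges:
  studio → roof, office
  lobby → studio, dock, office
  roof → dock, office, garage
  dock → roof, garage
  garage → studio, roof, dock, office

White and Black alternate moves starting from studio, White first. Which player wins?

Track states (vertex, player-to-move).
A0 = {(office,White), (office,Black)}
A1: add {(studio,White), (lobby,White), (roof,White), (garage,White)}.
(studio,White) ∈ A1 ⇒ White forces the target.

White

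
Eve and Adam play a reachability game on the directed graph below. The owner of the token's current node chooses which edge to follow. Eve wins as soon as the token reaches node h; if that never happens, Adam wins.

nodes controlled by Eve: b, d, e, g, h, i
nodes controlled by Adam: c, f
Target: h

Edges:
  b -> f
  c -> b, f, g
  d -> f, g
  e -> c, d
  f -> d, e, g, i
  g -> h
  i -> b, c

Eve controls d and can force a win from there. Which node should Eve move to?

A0 = {h}
A1: add {g} — g (Eve) has g→h.
A2: add {d} — d (Eve) has d→g.
A3: add {e} — e (Eve) has e→d.
A4 = A3; e.g. b (Eve) has no edge into A3. Fixed point.
From d, successor g is in the attractor (rank 1); the other successor f is not.

g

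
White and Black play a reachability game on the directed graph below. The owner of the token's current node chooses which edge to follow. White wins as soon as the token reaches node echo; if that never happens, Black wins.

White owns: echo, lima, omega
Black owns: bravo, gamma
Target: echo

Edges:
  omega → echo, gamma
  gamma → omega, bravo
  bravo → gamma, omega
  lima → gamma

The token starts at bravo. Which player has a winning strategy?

A0 = {echo}
A1: add {omega} — omega (White) has omega→echo.
A2 = A1; e.g. lima (White) has no edge into A1. Fixed point.
bravo never enters the attractor, so Black can avoid the target forever.

Black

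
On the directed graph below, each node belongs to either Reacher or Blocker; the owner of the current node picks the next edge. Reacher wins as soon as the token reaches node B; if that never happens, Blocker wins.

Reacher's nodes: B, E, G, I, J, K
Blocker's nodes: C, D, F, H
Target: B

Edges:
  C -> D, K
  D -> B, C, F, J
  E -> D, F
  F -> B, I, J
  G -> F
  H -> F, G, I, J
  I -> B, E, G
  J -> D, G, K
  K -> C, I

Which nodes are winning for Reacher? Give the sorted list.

B, E, F, G, H, I, J, K

A0 = {B}
A1: add {I} — I (Reacher) has I→B.
A2: add {K} — K (Reacher) has K→I.
A3: add {J} — J (Reacher) has J→K.
A4: add {F} — F (Blocker): all of {B, I, J} already in.
A5: add {E, G} — E (Reacher) has E→F; G (Reacher) has G→F.
A6: add {H} — H (Blocker): all of {F, G, I, J} already in.
A7 = A6; e.g. C (Blocker) can still go to D. Fixed point.
Reacher's winning region = {B, E, F, G, H, I, J, K}.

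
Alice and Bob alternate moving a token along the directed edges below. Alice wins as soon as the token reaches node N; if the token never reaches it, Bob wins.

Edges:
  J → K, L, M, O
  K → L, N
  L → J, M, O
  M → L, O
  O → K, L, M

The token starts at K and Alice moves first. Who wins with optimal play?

Alice

Track states (vertex, player-to-move).
A0 = {(N,Alice), (N,Bob)}
A1: add {(K,Alice)}.
(K,Alice) ∈ A1 ⇒ Alice forces the target.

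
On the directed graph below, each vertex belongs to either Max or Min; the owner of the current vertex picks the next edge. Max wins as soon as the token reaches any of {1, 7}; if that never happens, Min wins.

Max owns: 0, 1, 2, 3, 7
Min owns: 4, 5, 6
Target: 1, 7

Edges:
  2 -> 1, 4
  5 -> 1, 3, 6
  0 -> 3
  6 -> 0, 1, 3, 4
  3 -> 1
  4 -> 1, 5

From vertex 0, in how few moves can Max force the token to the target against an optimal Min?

2

A0 = {1, 7}
A1: add {2, 3} — 2 (Max) has 2→1; 3 (Max) has 3→1.
A2: add {0} — 0 (Max) has 0→3.
A3 = A2; e.g. 4 (Min) can still go to 5. Fixed point.
0 enters the attractor at level 2, so Max can force the target in 2 moves from there.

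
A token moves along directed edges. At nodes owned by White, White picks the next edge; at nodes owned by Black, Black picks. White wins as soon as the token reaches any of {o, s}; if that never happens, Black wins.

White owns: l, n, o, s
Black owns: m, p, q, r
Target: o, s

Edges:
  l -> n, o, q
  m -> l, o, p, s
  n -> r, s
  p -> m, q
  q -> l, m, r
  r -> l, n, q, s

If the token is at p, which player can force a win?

Black

A0 = {o, s}
A1: add {l, n} — l (White) has l→o; n (White) has n→s.
A2 = A1; e.g. m (Black) can still go to p. Fixed point.
p never enters the attractor, so Black can avoid the target forever.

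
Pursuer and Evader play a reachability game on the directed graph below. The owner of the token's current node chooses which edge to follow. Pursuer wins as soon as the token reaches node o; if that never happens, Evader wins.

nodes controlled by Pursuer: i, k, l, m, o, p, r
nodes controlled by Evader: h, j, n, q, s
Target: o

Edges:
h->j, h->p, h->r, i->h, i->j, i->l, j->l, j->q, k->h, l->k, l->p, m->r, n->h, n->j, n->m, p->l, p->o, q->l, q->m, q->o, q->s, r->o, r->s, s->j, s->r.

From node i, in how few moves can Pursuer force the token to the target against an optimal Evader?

A0 = {o}
A1: add {p, r} — p (Pursuer) has p→o; r (Pursuer) has r→o.
A2: add {l, m} — l (Pursuer) has l→p; m (Pursuer) has m→r.
A3: add {i} — i (Pursuer) has i→l.
A4 = A3; e.g. h (Evader) can still go to j. Fixed point.
i enters the attractor at level 3, so Pursuer can force the target in 3 moves from there.

3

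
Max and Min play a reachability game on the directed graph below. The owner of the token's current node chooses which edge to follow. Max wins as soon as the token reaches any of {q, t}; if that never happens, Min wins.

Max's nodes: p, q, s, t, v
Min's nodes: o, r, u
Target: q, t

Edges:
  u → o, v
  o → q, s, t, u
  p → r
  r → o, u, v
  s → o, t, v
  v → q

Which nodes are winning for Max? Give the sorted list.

q, s, t, v

A0 = {q, t}
A1: add {s, v} — s (Max) has s→t; v (Max) has v→q.
A2 = A1; e.g. o (Min) can still go to u. Fixed point.
Max's winning region = {q, s, t, v}.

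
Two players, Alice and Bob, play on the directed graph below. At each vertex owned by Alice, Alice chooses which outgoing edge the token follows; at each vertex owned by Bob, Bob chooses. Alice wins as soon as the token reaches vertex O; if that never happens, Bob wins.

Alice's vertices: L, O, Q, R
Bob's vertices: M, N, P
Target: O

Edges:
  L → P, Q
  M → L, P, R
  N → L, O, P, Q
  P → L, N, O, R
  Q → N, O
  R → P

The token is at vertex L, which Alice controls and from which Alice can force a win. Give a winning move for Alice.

Q

A0 = {O}
A1: add {Q} — Q (Alice) has Q→O.
A2: add {L} — L (Alice) has L→Q.
A3 = A2; e.g. M (Bob) can still go to P. Fixed point.
From L, successor Q is in the attractor (rank 1); the other successor P is not.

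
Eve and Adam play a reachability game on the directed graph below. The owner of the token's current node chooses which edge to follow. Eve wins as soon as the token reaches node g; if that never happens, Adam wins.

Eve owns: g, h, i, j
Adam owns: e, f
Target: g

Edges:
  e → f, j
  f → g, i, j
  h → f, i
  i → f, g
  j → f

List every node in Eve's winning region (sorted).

g, h, i

A0 = {g}
A1: add {i} — i (Eve) has i→g.
A2: add {h} — h (Eve) has h→i.
A3 = A2; e.g. e (Adam) can still go to f. Fixed point.
Eve's winning region = {g, h, i}.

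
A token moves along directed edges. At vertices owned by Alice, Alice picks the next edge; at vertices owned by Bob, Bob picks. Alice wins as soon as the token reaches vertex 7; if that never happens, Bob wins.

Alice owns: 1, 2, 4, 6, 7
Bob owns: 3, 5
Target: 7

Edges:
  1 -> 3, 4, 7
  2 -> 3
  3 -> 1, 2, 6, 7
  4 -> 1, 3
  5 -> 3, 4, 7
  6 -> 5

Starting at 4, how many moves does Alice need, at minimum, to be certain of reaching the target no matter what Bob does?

A0 = {7}
A1: add {1} — 1 (Alice) has 1→7.
A2: add {4} — 4 (Alice) has 4→1.
A3 = A2; e.g. 2 (Alice) has no edge into A2. Fixed point.
4 enters the attractor at level 2, so Alice can force the target in 2 moves from there.

2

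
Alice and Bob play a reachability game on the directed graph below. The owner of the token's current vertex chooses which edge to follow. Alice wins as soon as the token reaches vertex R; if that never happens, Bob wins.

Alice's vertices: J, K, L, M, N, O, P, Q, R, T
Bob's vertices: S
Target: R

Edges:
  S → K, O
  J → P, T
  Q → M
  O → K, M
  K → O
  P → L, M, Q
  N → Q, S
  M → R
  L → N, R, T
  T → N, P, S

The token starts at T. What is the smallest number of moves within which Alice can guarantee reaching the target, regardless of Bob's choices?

A0 = {R}
A1: add {L, M} — L (Alice) has L→R; M (Alice) has M→R.
A2: add {O, P, Q} — O (Alice) has O→M; P (Alice) has P→L; Q (Alice) has Q→M.
A3: add {J, K, N, T} — J (Alice) has J→P; K (Alice) has K→O; N (Alice) has N→Q; T (Alice) has T→P.
T enters the attractor at level 3, so Alice can force the target in 3 moves from there.

3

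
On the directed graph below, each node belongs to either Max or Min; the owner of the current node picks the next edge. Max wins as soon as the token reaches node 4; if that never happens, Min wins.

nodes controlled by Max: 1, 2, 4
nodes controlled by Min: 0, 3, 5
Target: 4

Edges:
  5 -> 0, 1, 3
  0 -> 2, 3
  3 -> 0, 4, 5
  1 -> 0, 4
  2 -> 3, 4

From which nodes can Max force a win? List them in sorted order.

A0 = {4}
A1: add {1, 2} — 1 (Max) has 1→4; 2 (Max) has 2→4.
A2 = A1; e.g. 0 (Min) can still go to 3. Fixed point.
Max's winning region = {1, 2, 4}.

1, 2, 4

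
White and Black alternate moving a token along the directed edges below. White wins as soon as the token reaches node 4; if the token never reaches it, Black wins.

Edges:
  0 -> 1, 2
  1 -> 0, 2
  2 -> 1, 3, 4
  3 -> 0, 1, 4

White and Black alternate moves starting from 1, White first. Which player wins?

Track states (vertex, player-to-move).
A0 = {(4,White), (4,Black)}
A1: add {(2,White), (3,White)}.
A2 = A1; e.g. (0,White) stays out. (1,White) never enters ⇒ Black avoids the target.

Black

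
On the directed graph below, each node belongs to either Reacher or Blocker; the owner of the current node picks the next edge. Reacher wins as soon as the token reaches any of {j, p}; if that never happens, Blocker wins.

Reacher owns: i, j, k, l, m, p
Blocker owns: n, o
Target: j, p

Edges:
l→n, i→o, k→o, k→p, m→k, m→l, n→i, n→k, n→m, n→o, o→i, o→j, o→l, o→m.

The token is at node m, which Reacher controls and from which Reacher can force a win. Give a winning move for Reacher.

A0 = {j, p}
A1: add {k} — k (Reacher) has k→p.
A2: add {m} — m (Reacher) has m→k.
A3 = A2; e.g. i (Reacher) has no edge into A2. Fixed point.
From m, successor k is in the attractor (rank 1); the other successor l is not.

k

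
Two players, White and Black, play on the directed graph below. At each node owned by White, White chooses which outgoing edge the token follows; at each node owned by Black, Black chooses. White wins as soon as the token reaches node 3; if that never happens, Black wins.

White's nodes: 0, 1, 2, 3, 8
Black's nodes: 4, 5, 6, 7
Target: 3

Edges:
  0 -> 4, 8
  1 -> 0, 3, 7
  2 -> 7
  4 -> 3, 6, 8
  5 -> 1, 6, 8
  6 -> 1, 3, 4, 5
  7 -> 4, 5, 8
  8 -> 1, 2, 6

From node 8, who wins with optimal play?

White

A0 = {3}
A1: add {1} — 1 (White) has 1→3.
A2: add {8} — 8 (White) has 8→1.
8 ∈ A2, so White can force the target.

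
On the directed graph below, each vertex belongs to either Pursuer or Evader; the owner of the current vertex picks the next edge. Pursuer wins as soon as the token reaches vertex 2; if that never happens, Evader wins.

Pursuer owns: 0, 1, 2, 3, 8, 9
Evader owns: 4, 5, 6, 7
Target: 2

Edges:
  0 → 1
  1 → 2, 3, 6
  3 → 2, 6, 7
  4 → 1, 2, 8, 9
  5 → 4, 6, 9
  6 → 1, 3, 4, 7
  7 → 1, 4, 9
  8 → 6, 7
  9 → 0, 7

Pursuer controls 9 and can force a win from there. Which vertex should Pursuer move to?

A0 = {2}
A1: add {1, 3} — 1 (Pursuer) has 1→2; 3 (Pursuer) has 3→2.
A2: add {0} — 0 (Pursuer) has 0→1.
A3: add {9} — 9 (Pursuer) has 9→0.
A4 = A3; e.g. 4 (Evader) can still go to 8. Fixed point.
From 9, successor 0 is in the attractor (rank 2); the other successor 7 is not.

0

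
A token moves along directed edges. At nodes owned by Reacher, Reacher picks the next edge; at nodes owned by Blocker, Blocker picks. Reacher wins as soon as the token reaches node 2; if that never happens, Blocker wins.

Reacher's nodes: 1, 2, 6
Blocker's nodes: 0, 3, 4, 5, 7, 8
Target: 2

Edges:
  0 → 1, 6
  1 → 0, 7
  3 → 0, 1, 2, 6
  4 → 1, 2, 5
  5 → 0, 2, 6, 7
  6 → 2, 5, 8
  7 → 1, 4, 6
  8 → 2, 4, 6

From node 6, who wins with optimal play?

Reacher

A0 = {2}
A1: add {6} — 6 (Reacher) has 6→2.
A2 = A1; e.g. 0 (Blocker) can still go to 1. Fixed point.
6 ∈ A1, so Reacher can force the target.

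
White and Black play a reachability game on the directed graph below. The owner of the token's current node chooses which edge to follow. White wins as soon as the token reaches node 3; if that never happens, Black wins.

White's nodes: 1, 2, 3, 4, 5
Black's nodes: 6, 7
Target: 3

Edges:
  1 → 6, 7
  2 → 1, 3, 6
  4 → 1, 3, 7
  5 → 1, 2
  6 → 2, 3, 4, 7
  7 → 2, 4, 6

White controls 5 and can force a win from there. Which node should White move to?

2

A0 = {3}
A1: add {2, 4} — 2 (White) has 2→3; 4 (White) has 4→3.
A2: add {5} — 5 (White) has 5→2.
A3 = A2; e.g. 1 (White) has no edge into A2. Fixed point.
From 5, successor 2 is in the attractor (rank 1); the other successor 1 is not.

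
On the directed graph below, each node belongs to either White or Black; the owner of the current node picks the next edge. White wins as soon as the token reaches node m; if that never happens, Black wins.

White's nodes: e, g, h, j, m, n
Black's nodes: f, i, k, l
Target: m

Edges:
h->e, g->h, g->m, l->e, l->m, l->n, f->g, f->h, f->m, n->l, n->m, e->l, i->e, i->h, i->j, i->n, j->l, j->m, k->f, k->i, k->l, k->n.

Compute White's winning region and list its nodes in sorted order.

A0 = {m}
A1: add {g, j, n} — g (White) has g→m; j (White) has j→m; n (White) has n→m.
A2 = A1; e.g. e (White) has no edge into A1. Fixed point.
White's winning region = {g, j, m, n}.

g, j, m, n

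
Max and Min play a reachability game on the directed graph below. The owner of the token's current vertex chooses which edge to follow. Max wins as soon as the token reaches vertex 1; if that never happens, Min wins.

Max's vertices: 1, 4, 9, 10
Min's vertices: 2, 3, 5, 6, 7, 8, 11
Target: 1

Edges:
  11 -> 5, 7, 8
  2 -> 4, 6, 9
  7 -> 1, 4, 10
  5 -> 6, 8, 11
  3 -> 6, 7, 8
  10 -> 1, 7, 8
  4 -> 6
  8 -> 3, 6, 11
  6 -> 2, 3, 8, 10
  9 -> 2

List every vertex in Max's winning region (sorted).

A0 = {1}
A1: add {10} — 10 (Max) has 10→1.
A2 = A1; e.g. 2 (Min) can still go to 4. Fixed point.
Max's winning region = {1, 10}.

1, 10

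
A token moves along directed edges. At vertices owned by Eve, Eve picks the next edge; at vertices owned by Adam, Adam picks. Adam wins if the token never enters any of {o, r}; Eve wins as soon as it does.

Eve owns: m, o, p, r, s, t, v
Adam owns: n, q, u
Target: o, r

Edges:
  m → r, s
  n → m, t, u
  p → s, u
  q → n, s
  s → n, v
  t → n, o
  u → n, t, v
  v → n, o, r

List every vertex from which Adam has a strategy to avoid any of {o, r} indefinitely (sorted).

n, q, u

A0 = {o, r}
A1: add {m, t, v} — m (Eve) has m→r; t (Eve) has t→o; v (Eve) has v→o.
A2: add {s} — s (Eve) has s→v.
A3: add {p} — p (Eve) has p→s.
A4 = A3; e.g. n (Adam) can still go to u. Fixed point.
Eve's attractor = {m, o, p, r, s, t, v}; Adam avoids the target exactly from the complement.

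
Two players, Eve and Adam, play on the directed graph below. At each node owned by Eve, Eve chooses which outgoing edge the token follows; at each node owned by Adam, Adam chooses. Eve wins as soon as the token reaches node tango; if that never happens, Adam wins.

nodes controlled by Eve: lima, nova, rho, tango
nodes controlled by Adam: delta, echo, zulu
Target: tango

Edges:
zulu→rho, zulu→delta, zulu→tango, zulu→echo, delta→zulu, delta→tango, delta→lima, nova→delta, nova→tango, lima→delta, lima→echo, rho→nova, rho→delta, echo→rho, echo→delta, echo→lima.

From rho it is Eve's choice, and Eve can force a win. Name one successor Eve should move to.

nova

A0 = {tango}
A1: add {nova} — nova (Eve) has nova→tango.
A2: add {rho} — rho (Eve) has rho→nova.
A3 = A2; e.g. zulu (Adam) can still go to delta. Fixed point.
From rho, successor nova is in the attractor (rank 1); the other successor delta is not.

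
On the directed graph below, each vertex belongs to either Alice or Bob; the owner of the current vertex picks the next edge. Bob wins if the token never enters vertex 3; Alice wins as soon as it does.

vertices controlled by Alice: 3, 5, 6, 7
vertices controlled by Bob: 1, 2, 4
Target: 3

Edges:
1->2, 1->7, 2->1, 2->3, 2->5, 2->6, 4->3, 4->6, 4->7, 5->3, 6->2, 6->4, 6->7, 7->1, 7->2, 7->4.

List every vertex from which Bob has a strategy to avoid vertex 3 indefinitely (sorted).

A0 = {3}
A1: add {5} — 5 (Alice) has 5→3.
A2 = A1; e.g. 1 (Bob) can still go to 2. Fixed point.
Alice's attractor = {3, 5}; Bob avoids the target exactly from the complement.

1, 2, 4, 6, 7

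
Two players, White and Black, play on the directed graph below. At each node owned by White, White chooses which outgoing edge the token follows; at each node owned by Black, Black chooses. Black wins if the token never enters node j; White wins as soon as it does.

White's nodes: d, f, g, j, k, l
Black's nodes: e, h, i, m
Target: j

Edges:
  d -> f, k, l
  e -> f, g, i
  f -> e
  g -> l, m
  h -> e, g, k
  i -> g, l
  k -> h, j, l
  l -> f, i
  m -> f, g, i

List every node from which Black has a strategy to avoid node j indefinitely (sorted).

A0 = {j}
A1: add {k} — k (White) has k→j.
A2: add {d} — d (White) has d→k.
A3 = A2; e.g. e (Black) can still go to f. Fixed point.
White's attractor = {d, j, k}; Black avoids the target exactly from the complement.

e, f, g, h, i, l, m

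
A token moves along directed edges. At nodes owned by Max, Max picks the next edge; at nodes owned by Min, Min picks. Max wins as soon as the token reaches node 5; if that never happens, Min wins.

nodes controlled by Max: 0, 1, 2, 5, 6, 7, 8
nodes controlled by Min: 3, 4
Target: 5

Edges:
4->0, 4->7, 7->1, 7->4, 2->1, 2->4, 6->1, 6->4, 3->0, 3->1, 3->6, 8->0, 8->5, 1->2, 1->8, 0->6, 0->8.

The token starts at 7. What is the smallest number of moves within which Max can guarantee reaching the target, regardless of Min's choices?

A0 = {5}
A1: add {8} — 8 (Max) has 8→5.
A2: add {0, 1} — 0 (Max) has 0→8; 1 (Max) has 1→8.
A3: add {2, 6, 7} — 2 (Max) has 2→1; 6 (Max) has 6→1; 7 (Max) has 7→1.
7 enters the attractor at level 3, so Max can force the target in 3 moves from there.

3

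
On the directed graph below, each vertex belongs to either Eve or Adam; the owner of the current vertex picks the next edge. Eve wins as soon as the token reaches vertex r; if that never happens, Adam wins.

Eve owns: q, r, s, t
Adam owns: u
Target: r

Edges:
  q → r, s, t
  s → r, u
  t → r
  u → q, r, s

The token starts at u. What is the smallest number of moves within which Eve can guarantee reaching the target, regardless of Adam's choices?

2

A0 = {r}
A1: add {q, s, t} — q (Eve) has q→r; s (Eve) has s→r; t (Eve) has t→r.
A2: add {u} — u (Adam): all of {q, r, s} already in.
A2 = all vertices. Fixed point.
u enters the attractor at level 2, so Eve can force the target in 2 moves from there.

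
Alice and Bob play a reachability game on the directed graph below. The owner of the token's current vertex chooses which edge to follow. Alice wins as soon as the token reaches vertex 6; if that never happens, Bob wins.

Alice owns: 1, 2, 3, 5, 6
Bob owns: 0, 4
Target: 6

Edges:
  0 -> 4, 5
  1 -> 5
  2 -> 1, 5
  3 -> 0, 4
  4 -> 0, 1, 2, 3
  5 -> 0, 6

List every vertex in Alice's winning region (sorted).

1, 2, 5, 6

A0 = {6}
A1: add {5} — 5 (Alice) has 5→6.
A2: add {1, 2} — 1 (Alice) has 1→5; 2 (Alice) has 2→5.
A3 = A2; e.g. 0 (Bob) can still go to 4. Fixed point.
Alice's winning region = {1, 2, 5, 6}.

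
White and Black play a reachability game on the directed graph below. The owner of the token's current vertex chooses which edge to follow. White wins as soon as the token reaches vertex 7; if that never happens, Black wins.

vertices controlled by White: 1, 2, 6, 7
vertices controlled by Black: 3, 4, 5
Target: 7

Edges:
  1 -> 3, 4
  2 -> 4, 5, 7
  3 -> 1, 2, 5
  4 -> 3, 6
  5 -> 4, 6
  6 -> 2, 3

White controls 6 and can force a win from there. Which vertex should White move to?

A0 = {7}
A1: add {2} — 2 (White) has 2→7.
A2: add {6} — 6 (White) has 6→2.
A3 = A2; e.g. 1 (White) has no edge into A2. Fixed point.
From 6, successor 2 is in the attractor (rank 1); the other successor 3 is not.

2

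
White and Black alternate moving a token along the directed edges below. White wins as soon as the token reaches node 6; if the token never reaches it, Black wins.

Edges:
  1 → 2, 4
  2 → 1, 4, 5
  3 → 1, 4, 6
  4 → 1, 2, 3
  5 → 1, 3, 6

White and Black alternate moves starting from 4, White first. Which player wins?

Track states (vertex, player-to-move).
A0 = {(6,White), (6,Black)}
A1: add {(3,White), (5,White)}.
A2 = A1; e.g. (1,White) stays out. (4,White) never enters ⇒ Black avoids the target.

Black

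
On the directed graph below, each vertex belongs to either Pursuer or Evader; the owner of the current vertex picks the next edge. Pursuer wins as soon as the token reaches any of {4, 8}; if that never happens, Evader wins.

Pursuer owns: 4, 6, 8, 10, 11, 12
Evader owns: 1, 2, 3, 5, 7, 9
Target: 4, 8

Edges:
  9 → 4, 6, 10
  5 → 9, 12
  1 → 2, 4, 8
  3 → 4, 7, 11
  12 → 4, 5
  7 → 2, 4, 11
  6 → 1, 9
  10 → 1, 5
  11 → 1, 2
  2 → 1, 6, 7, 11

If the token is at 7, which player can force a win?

A0 = {4, 8}
A1: add {12} — 12 (Pursuer) has 12→4.
A2 = A1; e.g. 1 (Evader) can still go to 2. Fixed point.
7 never enters the attractor, so Evader can avoid the target forever.

Evader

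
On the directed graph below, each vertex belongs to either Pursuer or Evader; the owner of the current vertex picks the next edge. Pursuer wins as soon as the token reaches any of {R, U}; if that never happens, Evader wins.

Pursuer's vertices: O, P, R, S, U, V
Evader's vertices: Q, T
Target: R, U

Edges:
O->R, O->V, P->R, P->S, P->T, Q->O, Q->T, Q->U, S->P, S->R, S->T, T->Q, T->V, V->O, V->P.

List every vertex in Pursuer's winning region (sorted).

A0 = {R, U}
A1: add {O, P, S} — O (Pursuer) has O→R; P (Pursuer) has P→R; S (Pursuer) has S→R.
A2: add {V} — V (Pursuer) has V→O.
A3 = A2; e.g. Q (Evader) can still go to T. Fixed point.
Pursuer's winning region = {O, P, R, S, U, V}.

O, P, R, S, U, V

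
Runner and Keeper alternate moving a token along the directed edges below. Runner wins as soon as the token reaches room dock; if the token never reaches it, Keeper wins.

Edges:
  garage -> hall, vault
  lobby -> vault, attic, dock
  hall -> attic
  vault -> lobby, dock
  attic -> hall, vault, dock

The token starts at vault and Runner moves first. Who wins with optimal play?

Runner

Track states (vertex, player-to-move).
A0 = {(dock,Runner), (dock,Keeper)}
A1: add {(lobby,Runner), (vault,Runner), (attic,Runner)}.
(vault,Runner) ∈ A1 ⇒ Runner forces the target.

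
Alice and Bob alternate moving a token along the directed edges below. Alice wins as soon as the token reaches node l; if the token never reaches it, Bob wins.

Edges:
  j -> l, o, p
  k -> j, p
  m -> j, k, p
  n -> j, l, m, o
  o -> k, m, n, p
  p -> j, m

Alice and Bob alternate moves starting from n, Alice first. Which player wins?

Track states (vertex, player-to-move).
A0 = {(l,Alice), (l,Bob)}
A1: add {(j,Alice), (n,Alice)}.
(n,Alice) ∈ A1 ⇒ Alice forces the target.

Alice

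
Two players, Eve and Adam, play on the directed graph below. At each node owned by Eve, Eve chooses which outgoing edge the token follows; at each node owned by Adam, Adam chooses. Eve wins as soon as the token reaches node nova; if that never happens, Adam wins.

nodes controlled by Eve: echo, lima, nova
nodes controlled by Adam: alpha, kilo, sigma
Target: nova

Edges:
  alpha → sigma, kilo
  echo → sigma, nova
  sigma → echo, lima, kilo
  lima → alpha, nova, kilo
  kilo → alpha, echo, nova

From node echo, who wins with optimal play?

A0 = {nova}
A1: add {echo, lima} — echo (Eve) has echo→nova; lima (Eve) has lima→nova.
A2 = A1; e.g. alpha (Adam) can still go to sigma. Fixed point.
echo ∈ A1, so Eve can force the target.

Eve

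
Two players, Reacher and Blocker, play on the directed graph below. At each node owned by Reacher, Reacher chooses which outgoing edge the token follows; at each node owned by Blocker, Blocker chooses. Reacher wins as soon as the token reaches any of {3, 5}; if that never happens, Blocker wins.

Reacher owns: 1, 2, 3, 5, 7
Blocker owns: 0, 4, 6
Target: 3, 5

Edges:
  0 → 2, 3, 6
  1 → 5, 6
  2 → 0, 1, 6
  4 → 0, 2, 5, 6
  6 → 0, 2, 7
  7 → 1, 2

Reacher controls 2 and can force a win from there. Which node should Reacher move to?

1

A0 = {3, 5}
A1: add {1} — 1 (Reacher) has 1→5.
A2: add {2, 7} — 2 (Reacher) has 2→1; 7 (Reacher) has 7→1.
A3 = A2; e.g. 0 (Blocker) can still go to 6. Fixed point.
From 2, successor 1 is in the attractor (rank 1); the other successors 0, 6 are not.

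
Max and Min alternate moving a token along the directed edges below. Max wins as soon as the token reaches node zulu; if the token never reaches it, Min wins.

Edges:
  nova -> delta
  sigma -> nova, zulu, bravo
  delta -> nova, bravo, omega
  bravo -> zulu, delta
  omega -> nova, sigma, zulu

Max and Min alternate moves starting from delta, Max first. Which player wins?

Min

Track states (vertex, player-to-move).
A0 = {(zulu,Max), (zulu,Min)}
A1: add {(sigma,Max), (bravo,Max), (omega,Max)}.
A2 = A1; e.g. (nova,Max) stays out. (delta,Max) never enters ⇒ Min avoids the target.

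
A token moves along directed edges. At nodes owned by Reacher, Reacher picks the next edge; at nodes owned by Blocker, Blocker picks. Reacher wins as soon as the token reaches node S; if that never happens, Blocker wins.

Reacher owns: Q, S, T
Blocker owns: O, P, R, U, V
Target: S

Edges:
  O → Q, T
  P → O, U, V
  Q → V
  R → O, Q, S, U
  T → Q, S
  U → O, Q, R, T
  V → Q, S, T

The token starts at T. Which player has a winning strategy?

Reacher

A0 = {S}
A1: add {T} — T (Reacher) has T→S.
A2 = A1; e.g. O (Blocker) can still go to Q. Fixed point.
T ∈ A1, so Reacher can force the target.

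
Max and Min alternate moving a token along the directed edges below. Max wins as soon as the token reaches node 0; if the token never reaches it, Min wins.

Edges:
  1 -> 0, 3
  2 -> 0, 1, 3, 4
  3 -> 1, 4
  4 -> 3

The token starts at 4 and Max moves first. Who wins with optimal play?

Min

Track states (vertex, player-to-move).
A0 = {(0,Max), (0,Min)}
A1: add {(1,Max), (2,Max)}.
A2 = A1; e.g. (1,Min) stays out. (4,Max) never enters ⇒ Min avoids the target.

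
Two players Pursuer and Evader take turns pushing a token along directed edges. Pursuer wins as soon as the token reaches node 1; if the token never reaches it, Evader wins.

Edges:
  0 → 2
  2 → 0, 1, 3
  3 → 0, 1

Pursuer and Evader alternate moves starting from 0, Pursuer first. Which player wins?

Evader

Track states (vertex, player-to-move).
A0 = {(1,Pursuer), (1,Evader)}
A1: add {(2,Pursuer), (3,Pursuer)}.
A2: add {(0,Evader)}.
A3 = A2; e.g. (0,Pursuer) stays out. (0,Pursuer) never enters ⇒ Evader avoids the target.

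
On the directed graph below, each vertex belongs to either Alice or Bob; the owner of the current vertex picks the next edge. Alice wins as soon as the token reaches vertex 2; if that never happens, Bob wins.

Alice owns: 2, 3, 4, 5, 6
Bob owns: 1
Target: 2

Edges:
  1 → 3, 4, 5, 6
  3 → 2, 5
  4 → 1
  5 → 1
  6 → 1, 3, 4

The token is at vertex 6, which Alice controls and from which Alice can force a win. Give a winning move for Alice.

A0 = {2}
A1: add {3} — 3 (Alice) has 3→2.
A2: add {6} — 6 (Alice) has 6→3.
A3 = A2; e.g. 1 (Bob) can still go to 4. Fixed point.
From 6, successor 3 is in the attractor (rank 1); the other successors 1, 4 are not.

3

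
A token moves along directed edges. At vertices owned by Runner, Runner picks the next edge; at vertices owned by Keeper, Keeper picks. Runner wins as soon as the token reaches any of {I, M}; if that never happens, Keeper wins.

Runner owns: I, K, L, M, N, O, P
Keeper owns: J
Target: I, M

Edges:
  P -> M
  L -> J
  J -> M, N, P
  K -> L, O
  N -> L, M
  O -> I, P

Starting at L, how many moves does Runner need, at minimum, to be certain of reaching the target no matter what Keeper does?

A0 = {I, M}
A1: add {N, O, P} — N (Runner) has N→M; O (Runner) has O→I; P (Runner) has P→M.
A2: add {J, K} — J (Keeper): all of {M, N, P} already in; K (Runner) has K→O.
A3: add {L} — L (Runner) has L→J.
A3 = all vertices. Fixed point.
L enters the attractor at level 3, so Runner can force the target in 3 moves from there.

3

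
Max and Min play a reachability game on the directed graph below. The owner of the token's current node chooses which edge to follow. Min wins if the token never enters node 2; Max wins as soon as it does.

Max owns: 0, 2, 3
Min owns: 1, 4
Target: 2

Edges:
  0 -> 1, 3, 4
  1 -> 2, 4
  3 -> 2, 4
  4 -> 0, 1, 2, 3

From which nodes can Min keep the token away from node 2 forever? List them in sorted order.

1, 4

A0 = {2}
A1: add {3} — 3 (Max) has 3→2.
A2: add {0} — 0 (Max) has 0→3.
A3 = A2; e.g. 1 (Min) can still go to 4. Fixed point.
Max's attractor = {0, 2, 3}; Min avoids the target exactly from the complement.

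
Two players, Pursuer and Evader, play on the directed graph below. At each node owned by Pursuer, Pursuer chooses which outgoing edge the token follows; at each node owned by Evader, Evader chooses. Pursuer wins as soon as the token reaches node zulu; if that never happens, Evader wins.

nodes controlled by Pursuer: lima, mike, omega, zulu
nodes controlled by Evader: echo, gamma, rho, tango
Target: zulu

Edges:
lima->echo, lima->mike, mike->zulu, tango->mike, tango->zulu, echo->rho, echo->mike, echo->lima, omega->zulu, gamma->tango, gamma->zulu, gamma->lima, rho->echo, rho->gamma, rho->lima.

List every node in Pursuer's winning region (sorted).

A0 = {zulu}
A1: add {mike, omega} — mike (Pursuer) has mike→zulu; omega (Pursuer) has omega→zulu.
A2: add {lima, tango} — tango (Evader): all of {mike, zulu} already in; lima (Pursuer) has lima→mike.
A3: add {gamma} — gamma (Evader): all of {tango, zulu, lima} already in.
A4 = A3; e.g. echo (Evader) can still go to rho. Fixed point.
Pursuer's winning region = {gamma, lima, mike, omega, tango, zulu}.

gamma, lima, mike, omega, tango, zulu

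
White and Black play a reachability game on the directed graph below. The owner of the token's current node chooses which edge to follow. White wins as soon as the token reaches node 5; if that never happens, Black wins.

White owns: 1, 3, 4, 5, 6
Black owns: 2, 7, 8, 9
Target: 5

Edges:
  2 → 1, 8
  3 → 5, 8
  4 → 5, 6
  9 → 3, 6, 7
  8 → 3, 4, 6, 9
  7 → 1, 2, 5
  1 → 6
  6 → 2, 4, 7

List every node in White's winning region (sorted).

1, 3, 4, 5, 6

A0 = {5}
A1: add {3, 4} — 3 (White) has 3→5; 4 (White) has 4→5.
A2: add {6} — 6 (White) has 6→4.
A3: add {1} — 1 (White) has 1→6.
A4 = A3; e.g. 2 (Black) can still go to 8. Fixed point.
White's winning region = {1, 3, 4, 5, 6}.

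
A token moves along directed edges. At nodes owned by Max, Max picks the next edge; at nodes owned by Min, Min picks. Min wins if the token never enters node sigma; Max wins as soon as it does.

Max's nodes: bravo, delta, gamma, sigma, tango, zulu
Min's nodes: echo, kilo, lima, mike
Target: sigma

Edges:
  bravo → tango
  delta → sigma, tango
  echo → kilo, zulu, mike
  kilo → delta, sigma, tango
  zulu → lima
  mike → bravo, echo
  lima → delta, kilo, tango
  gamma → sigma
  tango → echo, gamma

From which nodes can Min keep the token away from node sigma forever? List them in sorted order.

echo, mike

A0 = {sigma}
A1: add {delta, gamma} — delta (Max) has delta→sigma; gamma (Max) has gamma→sigma.
A2: add {tango} — tango (Max) has tango→gamma.
A3: add {bravo, kilo} — bravo (Max) has bravo→tango; kilo (Min): all of {delta, sigma, tango} already in.
A4: add {lima} — lima (Min): all of {delta, kilo, tango} already in.
A5: add {zulu} — zulu (Max) has zulu→lima.
A6 = A5; e.g. echo (Min) can still go to mike. Fixed point.
Max's attractor = {bravo, delta, gamma, kilo, lima, sigma, tango, zulu}; Min avoids the target exactly from the complement.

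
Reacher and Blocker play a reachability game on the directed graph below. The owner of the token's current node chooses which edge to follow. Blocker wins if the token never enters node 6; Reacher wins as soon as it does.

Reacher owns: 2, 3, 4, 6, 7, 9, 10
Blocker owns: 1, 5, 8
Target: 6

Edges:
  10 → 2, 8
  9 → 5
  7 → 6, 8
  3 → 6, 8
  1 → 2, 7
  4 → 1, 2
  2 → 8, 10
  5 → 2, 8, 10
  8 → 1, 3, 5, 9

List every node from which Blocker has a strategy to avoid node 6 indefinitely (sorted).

A0 = {6}
A1: add {3, 7} — 3 (Reacher) has 3→6; 7 (Reacher) has 7→6.
A2 = A1; e.g. 1 (Blocker) can still go to 2. Fixed point.
Reacher's attractor = {3, 6, 7}; Blocker avoids the target exactly from the complement.

1, 2, 4, 5, 8, 9, 10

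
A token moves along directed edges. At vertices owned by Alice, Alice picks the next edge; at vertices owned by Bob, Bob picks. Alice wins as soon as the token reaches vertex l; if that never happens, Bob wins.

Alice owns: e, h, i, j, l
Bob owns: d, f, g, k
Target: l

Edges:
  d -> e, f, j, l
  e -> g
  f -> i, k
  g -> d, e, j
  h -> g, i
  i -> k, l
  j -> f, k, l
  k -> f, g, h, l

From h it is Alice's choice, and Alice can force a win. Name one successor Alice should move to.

A0 = {l}
A1: add {i, j} — i (Alice) has i→l; j (Alice) has j→l.
A2: add {h} — h (Alice) has h→i.
A3 = A2; e.g. d (Bob) can still go to e. Fixed point.
From h, successor i is in the attractor (rank 1); the other successor g is not.

i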